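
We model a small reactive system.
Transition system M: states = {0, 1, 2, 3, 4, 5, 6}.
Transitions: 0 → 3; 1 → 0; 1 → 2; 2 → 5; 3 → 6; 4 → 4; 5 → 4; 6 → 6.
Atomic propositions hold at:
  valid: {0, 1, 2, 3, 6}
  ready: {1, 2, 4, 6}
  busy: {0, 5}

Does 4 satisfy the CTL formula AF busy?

No

AF busy: least fixpoint, start Z0 = {0, 5}, add states with every successor in Z. Z1 = {0, 2, 5}; Z2 = {0, 1, 2, 5}; fixed.
Sat(AF busy) = {0, 1, 2, 5}
4 ∉ Sat(AF busy) = {0, 1, 2, 5}, so the formula does not hold at 4.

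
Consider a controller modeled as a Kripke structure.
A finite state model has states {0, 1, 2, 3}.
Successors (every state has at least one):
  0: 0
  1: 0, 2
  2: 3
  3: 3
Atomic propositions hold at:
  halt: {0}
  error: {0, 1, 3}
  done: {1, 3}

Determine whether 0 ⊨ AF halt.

Yes

AF halt: least fixpoint, start Z0 = {0}, add states with every successor in Z. Already a fixed point.
Sat(AF halt) = {0}
0 ∈ Sat(AF halt) = {0}, so the formula holds at 0.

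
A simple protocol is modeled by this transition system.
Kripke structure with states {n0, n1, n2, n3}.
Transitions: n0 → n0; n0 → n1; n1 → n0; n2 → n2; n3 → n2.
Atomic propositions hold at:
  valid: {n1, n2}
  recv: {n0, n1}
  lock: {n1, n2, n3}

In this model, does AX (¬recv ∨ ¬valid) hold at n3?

Yes

Sat(¬recv) = {n2, n3}
Sat(¬valid) = {n0, n3}
Sat(¬recv ∨ ¬valid) = {n0, n2, n3}
Sat(AX (¬recv ∨ ¬valid)) = {s : every successor in {n0, n2, n3}} = {n1, n2, n3}
n3 ∈ Sat(AX (¬recv ∨ ¬valid)) = {n1, n2, n3}, so the formula holds at n3.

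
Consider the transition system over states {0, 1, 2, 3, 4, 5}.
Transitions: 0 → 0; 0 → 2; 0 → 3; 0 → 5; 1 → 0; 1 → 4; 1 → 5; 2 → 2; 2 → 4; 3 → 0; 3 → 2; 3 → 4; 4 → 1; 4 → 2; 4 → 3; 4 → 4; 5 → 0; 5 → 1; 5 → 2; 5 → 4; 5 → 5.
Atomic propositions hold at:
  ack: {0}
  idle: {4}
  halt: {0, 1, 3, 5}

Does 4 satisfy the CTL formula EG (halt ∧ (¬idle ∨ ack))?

Sat(¬idle) = {0, 1, 2, 3, 5}
Sat(¬idle ∨ ack) = {0, 1, 2, 3, 5}
Sat(halt ∧ (¬idle ∨ ack)) = {0, 1, 3, 5}
EG (halt ∧ (¬idle ∨ ack)): greatest fixpoint, start Z0 = {0, 1, 3, 5}, keep only states in Sat with some successor in Z. Already a fixed point.
Sat(EG (halt ∧ (¬idle ∨ ack))) = {0, 1, 3, 5}
4 ∉ Sat(EG (halt ∧ (¬idle ∨ ack))) = {0, 1, 3, 5}, so the formula does not hold at 4.

No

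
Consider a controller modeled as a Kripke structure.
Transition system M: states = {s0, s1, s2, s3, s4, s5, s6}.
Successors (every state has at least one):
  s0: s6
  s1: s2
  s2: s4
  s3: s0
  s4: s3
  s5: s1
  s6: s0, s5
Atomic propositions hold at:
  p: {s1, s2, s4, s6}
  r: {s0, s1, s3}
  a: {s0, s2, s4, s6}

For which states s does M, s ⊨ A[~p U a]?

Sat(~p) = {s0, s3, s5}
A[~p U a]: least fixpoint, start Z0 = Sat(a) = {s0, s2, s4, s6}, add states in Sat(~p) with every successor in Z. Z1 = {s0, s2, s3, s4, s6}; fixed.
Sat(A[~p U a]) = {s0, s2, s3, s4, s6}

{s0, s2, s3, s4, s6}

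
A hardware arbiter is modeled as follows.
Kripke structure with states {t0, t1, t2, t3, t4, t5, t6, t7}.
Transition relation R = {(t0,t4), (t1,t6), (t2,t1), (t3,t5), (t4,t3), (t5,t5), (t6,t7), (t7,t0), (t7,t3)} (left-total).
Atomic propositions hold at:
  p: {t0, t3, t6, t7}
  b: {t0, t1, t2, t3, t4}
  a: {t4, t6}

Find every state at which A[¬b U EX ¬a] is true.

{t2, t3, t4, t5, t6, t7}

Sat(¬b) = {t5, t6, t7}
Sat(¬a) = {t0, t1, t2, t3, t5, t7}
Sat(EX ¬a) = {s : some successor in {t0, t1, t2, t3, t5, t7}} = {t2, t3, t4, t5, t6, t7}
A[¬b U EX ¬a]: least fixpoint, start Z0 = Sat(EX ¬a) = {t2, t3, t4, t5, t6, t7}, add states in Sat(¬b) with every successor in Z. Already a fixed point.
Sat(A[¬b U EX ¬a]) = {t2, t3, t4, t5, t6, t7}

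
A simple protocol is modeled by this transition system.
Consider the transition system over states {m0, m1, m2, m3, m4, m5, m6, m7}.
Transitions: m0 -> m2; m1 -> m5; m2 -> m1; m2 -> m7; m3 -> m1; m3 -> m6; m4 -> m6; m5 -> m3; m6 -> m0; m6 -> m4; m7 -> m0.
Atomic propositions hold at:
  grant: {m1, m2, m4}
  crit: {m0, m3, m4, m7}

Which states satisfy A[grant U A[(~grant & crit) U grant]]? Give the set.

{m0, m1, m2, m4, m7}

Sat(~grant) = {m0, m3, m5, m6, m7}
Sat(~grant & crit) = {m0, m3, m7}
A[(~grant & crit) U grant]: least fixpoint, start Z0 = Sat(grant) = {m1, m2, m4}, add states in Sat(~grant & crit) with every successor in Z. Z1 = {m0, m1, m2, m4}; Z2 = {m0, m1, m2, m4, m7}; fixed.
Sat(A[(~grant & crit) U grant]) = {m0, m1, m2, m4, m7}
A[grant U A[(~grant & crit) U grant]]: least fixpoint, start Z0 = Sat(A[(~grant & crit) U grant]) = {m0, m1, m2, m4, m7}, add states in Sat(grant) with every successor in Z. Already a fixed point.
Sat(A[grant U A[(~grant & crit) U grant]]) = {m0, m1, m2, m4, m7}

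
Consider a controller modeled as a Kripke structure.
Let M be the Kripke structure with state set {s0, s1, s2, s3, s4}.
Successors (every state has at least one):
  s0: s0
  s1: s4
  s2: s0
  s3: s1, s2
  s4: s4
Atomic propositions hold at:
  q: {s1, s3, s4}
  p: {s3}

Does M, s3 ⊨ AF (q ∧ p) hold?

Sat(q ∧ p) = {s3}
AF (q ∧ p): least fixpoint, start Z0 = {s3}, add states with every successor in Z. Already a fixed point.
Sat(AF (q ∧ p)) = {s3}
s3 ∈ Sat(AF (q ∧ p)) = {s3}, so the formula holds at s3.

Yes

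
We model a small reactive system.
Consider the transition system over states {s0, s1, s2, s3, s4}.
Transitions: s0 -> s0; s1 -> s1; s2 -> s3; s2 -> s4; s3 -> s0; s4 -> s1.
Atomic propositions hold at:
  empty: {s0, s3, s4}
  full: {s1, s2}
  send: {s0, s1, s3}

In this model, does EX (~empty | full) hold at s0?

No

Sat(~empty) = {s1, s2}
Sat(~empty | full) = {s1, s2}
Sat(EX (~empty | full)) = {s : some successor in {s1, s2}} = {s1, s4}
s0 ∉ Sat(EX (~empty | full)) = {s1, s4}, so the formula does not hold at s0.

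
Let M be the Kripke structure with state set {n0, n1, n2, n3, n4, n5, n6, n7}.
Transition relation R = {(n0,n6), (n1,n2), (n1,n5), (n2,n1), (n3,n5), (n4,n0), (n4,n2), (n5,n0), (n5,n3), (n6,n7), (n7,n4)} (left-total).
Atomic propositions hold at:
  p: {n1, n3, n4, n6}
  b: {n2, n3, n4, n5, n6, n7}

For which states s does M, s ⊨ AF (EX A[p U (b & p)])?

{n0, n3, n5, n6, n7}

Sat(b & p) = {n3, n4, n6}
A[p U (b & p)]: least fixpoint, start Z0 = Sat((b & p)) = {n3, n4, n6}, add states in Sat(p) with every successor in Z. Already a fixed point.
Sat(A[p U (b & p)]) = {n3, n4, n6}
Sat(EX A[p U (b & p)]) = {s : some successor in {n3, n4, n6}} = {n0, n5, n7}
AF (EX A[p U (b & p)]): least fixpoint, start Z0 = {n0, n5, n7}, add states with every successor in Z. Z1 = {n0, n3, n5, n6, n7}; fixed.
Sat(AF (EX A[p U (b & p)])) = {n0, n3, n5, n6, n7}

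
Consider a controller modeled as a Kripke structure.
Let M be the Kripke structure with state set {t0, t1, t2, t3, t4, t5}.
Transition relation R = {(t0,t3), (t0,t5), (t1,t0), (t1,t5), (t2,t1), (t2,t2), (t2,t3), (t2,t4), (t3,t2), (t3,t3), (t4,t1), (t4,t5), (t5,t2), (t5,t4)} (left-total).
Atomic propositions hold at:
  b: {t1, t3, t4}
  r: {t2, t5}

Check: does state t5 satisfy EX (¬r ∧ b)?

Yes

Sat(¬r) = {t0, t1, t3, t4}
Sat(¬r ∧ b) = {t1, t3, t4}
Sat(EX (¬r ∧ b)) = {s : some successor in {t1, t3, t4}} = {t0, t2, t3, t4, t5}
t5 ∈ Sat(EX (¬r ∧ b)) = {t0, t2, t3, t4, t5}, so the formula holds at t5.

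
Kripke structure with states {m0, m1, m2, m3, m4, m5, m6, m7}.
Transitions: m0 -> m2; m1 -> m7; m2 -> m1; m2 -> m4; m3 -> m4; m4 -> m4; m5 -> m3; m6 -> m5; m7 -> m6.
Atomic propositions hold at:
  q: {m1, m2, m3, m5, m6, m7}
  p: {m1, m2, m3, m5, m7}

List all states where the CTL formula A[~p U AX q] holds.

Sat(~p) = {m0, m4, m6}
Sat(AX q) = {s : every successor in {m1, m2, m3, m5, m6, m7}} = {m0, m1, m5, m6, m7}
A[~p U AX q]: least fixpoint, start Z0 = Sat(AX q) = {m0, m1, m5, m6, m7}, add states in Sat(~p) with every successor in Z. Already a fixed point.
Sat(A[~p U AX q]) = {m0, m1, m5, m6, m7}

{m0, m1, m5, m6, m7}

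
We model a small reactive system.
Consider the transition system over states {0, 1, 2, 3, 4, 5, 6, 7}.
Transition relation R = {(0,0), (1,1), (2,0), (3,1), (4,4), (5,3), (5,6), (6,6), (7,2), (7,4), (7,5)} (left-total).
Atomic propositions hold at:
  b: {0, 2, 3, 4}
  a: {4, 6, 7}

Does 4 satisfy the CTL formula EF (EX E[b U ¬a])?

Sat(¬a) = {0, 1, 2, 3, 5}
E[b U ¬a]: least fixpoint, start Z0 = Sat(¬a) = {0, 1, 2, 3, 5}, add states in Sat(b) with some successor in Z. Already a fixed point.
Sat(E[b U ¬a]) = {0, 1, 2, 3, 5}
Sat(EX E[b U ¬a]) = {s : some successor in {0, 1, 2, 3, 5}} = {0, 1, 2, 3, 5, 7}
EF (EX E[b U ¬a]): least fixpoint, start Z0 = {0, 1, 2, 3, 5, 7}, add states with some successor in Z. Already a fixed point.
Sat(EF (EX E[b U ¬a])) = {0, 1, 2, 3, 5, 7}
4 ∉ Sat(EF (EX E[b U ¬a])) = {0, 1, 2, 3, 5, 7}, so the formula does not hold at 4.

No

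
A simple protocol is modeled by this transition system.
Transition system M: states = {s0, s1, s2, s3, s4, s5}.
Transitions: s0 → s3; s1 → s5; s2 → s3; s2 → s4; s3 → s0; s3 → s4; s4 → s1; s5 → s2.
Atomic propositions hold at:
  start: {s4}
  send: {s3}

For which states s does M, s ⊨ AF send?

AF send: least fixpoint, start Z0 = {s3}, add states with every successor in Z. Z1 = {s0, s3}; fixed.
Sat(AF send) = {s0, s3}

{s0, s3}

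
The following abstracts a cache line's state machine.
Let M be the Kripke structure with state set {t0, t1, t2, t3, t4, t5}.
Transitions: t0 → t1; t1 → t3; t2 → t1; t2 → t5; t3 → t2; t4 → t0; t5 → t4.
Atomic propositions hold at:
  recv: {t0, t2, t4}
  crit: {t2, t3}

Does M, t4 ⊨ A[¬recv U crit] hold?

Sat(¬recv) = {t1, t3, t5}
A[¬recv U crit]: least fixpoint, start Z0 = Sat(crit) = {t2, t3}, add states in Sat(¬recv) with every successor in Z. Z1 = {t1, t2, t3}; fixed.
Sat(A[¬recv U crit]) = {t1, t2, t3}
t4 ∉ Sat(A[¬recv U crit]) = {t1, t2, t3}, so the formula does not hold at t4.

No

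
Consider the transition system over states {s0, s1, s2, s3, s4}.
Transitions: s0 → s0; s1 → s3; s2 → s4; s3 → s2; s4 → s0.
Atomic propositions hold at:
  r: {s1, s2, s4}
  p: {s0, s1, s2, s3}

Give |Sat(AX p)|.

Sat(AX p) = {s : every successor in {s0, s1, s2, s3}} = {s0, s1, s3, s4}
|Sat(AX p)| = |{s0, s1, s3, s4}| = 4.

4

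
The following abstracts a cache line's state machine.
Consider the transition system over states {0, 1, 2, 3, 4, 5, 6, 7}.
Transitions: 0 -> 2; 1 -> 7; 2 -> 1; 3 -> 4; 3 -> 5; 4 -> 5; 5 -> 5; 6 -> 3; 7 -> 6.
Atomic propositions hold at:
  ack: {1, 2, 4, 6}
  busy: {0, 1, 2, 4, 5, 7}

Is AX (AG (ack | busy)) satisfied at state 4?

Sat(ack | busy) = {0, 1, 2, 4, 5, 6, 7}
AG (ack | busy): greatest fixpoint, start Z0 = {0, 1, 2, 4, 5, 6, 7}, keep only states in Sat with every successor in Z. Z1 = {0, 1, 2, 4, 5, 7}; Z2 = {0, 1, 2, 4, 5}; Z3 = {0, 2, 4, 5}; Z4 = {0, 4, 5}; Z5 = {4, 5}; fixed.
Sat(AG (ack | busy)) = {4, 5}
Sat(AX (AG (ack | busy))) = {s : every successor in {4, 5}} = {3, 4, 5}
4 ∈ Sat(AX (AG (ack | busy))) = {3, 4, 5}, so the formula holds at 4.

Yes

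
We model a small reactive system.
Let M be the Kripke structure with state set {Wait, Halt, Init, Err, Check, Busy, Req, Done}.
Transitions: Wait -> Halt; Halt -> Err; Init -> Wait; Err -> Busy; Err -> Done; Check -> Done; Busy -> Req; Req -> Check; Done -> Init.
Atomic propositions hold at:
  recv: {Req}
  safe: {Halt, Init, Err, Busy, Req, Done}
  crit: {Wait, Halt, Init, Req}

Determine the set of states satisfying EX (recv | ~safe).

{Init, Busy, Req}

Sat(~safe) = {Wait, Check}
Sat(recv | ~safe) = {Wait, Check, Req}
Sat(EX (recv | ~safe)) = {s : some successor in {Wait, Check, Req}} = {Init, Busy, Req}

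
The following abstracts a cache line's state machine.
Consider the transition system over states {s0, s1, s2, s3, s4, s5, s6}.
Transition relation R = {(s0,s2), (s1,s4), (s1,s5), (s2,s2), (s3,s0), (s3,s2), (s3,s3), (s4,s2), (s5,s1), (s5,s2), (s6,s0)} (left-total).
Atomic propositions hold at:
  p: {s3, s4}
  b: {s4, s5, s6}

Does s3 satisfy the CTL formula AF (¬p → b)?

Yes

Sat(¬p) = {s0, s1, s2, s5, s6}
Sat(¬p → b) = {s3, s4, s5, s6}
AF (¬p → b): least fixpoint, start Z0 = {s3, s4, s5, s6}, add states with every successor in Z. Z1 = {s1, s3, s4, s5, s6}; fixed.
Sat(AF (¬p → b)) = {s1, s3, s4, s5, s6}
s3 ∈ Sat(AF (¬p → b)) = {s1, s3, s4, s5, s6}, so the formula holds at s3.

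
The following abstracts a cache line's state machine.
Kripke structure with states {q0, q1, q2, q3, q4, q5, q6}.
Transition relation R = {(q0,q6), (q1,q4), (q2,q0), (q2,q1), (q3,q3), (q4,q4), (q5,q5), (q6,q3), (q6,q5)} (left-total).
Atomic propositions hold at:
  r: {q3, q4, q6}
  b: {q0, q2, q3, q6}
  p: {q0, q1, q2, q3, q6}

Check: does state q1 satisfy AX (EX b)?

Sat(EX b) = {s : some successor in {q0, q2, q3, q6}} = {q0, q2, q3, q6}
Sat(AX (EX b)) = {s : every successor in {q0, q2, q3, q6}} = {q0, q3}
q1 ∉ Sat(AX (EX b)) = {q0, q3}, so the formula does not hold at q1.

No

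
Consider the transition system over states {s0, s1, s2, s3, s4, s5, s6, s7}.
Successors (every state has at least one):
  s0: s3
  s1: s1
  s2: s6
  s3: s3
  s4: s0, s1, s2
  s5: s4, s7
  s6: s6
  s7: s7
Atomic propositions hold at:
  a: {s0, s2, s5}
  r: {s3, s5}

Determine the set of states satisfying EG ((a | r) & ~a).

Sat(a | r) = {s0, s2, s3, s5}
Sat(~a) = {s1, s3, s4, s6, s7}
Sat((a | r) & ~a) = {s3}
EG ((a | r) & ~a): greatest fixpoint, start Z0 = {s3}, keep only states in Sat with some successor in Z. Already a fixed point.
Sat(EG ((a | r) & ~a)) = {s3}

{s3}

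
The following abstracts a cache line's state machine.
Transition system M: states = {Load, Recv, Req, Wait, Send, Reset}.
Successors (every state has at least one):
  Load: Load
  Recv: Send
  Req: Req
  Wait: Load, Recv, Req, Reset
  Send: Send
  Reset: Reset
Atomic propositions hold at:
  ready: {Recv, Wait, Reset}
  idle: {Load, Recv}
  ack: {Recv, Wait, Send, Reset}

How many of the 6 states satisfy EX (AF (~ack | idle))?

3

Sat(~ack) = {Load, Req}
Sat(~ack | idle) = {Load, Recv, Req}
AF (~ack | idle): least fixpoint, start Z0 = {Load, Recv, Req}, add states with every successor in Z. Already a fixed point.
Sat(AF (~ack | idle)) = {Load, Recv, Req}
Sat(EX (AF (~ack | idle))) = {s : some successor in {Load, Recv, Req}} = {Load, Req, Wait}
|Sat(EX (AF (~ack | idle)))| = |{Load, Req, Wait}| = 3.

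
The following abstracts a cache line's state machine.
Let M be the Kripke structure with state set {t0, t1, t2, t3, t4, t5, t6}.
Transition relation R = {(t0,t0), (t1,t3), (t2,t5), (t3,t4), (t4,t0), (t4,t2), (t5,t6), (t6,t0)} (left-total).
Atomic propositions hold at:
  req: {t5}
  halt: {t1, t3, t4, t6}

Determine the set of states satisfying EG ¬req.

{t0, t1, t3, t4, t6}

Sat(¬req) = {t0, t1, t2, t3, t4, t6}
EG ¬req: greatest fixpoint, start Z0 = {t0, t1, t2, t3, t4, t6}, keep only states in Sat with some successor in Z. Z1 = {t0, t1, t3, t4, t6}; fixed.
Sat(EG ¬req) = {t0, t1, t3, t4, t6}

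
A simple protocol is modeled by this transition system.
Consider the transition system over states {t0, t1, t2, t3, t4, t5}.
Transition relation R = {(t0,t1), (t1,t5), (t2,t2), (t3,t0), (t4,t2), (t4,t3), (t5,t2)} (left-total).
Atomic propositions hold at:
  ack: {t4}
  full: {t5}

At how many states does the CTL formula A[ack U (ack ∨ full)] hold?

2

Sat(ack ∨ full) = {t4, t5}
A[ack U (ack ∨ full)]: least fixpoint, start Z0 = Sat((ack ∨ full)) = {t4, t5}, add states in Sat(ack) with every successor in Z. Already a fixed point.
Sat(A[ack U (ack ∨ full)]) = {t4, t5}
|Sat(A[ack U (ack ∨ full)])| = |{t4, t5}| = 2.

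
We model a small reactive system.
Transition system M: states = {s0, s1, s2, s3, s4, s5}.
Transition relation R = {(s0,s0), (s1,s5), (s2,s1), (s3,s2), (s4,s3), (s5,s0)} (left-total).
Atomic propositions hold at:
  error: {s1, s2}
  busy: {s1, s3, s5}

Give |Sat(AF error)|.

4

AF error: least fixpoint, start Z0 = {s1, s2}, add states with every successor in Z. Z1 = {s1, s2, s3}; Z2 = {s1, s2, s3, s4}; fixed.
Sat(AF error) = {s1, s2, s3, s4}
|Sat(AF error)| = |{s1, s2, s3, s4}| = 4.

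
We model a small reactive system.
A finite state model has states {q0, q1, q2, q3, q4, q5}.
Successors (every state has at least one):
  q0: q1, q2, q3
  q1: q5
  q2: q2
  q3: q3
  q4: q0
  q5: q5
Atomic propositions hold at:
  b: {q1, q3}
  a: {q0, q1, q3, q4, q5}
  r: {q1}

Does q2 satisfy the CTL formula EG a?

No

EG a: greatest fixpoint, start Z0 = {q0, q1, q3, q4, q5}, keep only states in Sat with some successor in Z. Already a fixed point.
Sat(EG a) = {q0, q1, q3, q4, q5}
q2 ∉ Sat(EG a) = {q0, q1, q3, q4, q5}, so the formula does not hold at q2.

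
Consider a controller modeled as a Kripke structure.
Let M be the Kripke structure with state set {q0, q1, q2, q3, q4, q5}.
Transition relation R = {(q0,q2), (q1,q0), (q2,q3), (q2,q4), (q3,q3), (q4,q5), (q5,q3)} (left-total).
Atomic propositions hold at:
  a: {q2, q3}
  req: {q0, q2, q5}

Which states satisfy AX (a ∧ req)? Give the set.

Sat(a ∧ req) = {q2}
Sat(AX (a ∧ req)) = {s : every successor in {q2}} = {q0}

{q0}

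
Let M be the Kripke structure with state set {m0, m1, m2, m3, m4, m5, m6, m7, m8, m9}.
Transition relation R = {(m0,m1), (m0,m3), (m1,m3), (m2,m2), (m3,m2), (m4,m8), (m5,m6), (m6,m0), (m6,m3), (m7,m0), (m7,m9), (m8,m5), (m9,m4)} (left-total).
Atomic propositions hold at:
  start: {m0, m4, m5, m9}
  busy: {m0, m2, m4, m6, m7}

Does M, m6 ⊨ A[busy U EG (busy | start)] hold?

No

Sat(busy | start) = {m0, m2, m4, m5, m6, m7, m9}
EG (busy | start): greatest fixpoint, start Z0 = {m0, m2, m4, m5, m6, m7, m9}, keep only states in Sat with some successor in Z. Z1 = {m2, m5, m6, m7, m9}; Z2 = {m2, m5, m7}; Z3 = {m2}; fixed.
Sat(EG (busy | start)) = {m2}
A[busy U EG (busy | start)]: least fixpoint, start Z0 = Sat(EG (busy | start)) = {m2}, add states in Sat(busy) with every successor in Z. Already a fixed point.
Sat(A[busy U EG (busy | start)]) = {m2}
m6 ∉ Sat(A[busy U EG (busy | start)]) = {m2}, so the formula does not hold at m6.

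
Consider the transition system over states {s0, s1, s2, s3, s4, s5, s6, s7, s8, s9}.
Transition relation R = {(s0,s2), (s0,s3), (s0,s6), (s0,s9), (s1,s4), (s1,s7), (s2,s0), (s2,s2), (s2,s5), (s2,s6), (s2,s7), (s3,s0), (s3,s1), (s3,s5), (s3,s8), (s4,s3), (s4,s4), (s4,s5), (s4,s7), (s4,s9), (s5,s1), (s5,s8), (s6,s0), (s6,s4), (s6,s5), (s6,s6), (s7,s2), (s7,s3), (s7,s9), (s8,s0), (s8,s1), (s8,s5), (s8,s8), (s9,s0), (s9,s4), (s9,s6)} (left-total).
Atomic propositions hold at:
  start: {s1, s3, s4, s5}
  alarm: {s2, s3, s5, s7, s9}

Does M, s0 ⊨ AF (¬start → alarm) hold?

No

Sat(¬start) = {s0, s2, s6, s7, s8, s9}
Sat(¬start → alarm) = {s1, s2, s3, s4, s5, s7, s9}
AF (¬start → alarm): least fixpoint, start Z0 = {s1, s2, s3, s4, s5, s7, s9}, add states with every successor in Z. Already a fixed point.
Sat(AF (¬start → alarm)) = {s1, s2, s3, s4, s5, s7, s9}
s0 ∉ Sat(AF (¬start → alarm)) = {s1, s2, s3, s4, s5, s7, s9}, so the formula does not hold at s0.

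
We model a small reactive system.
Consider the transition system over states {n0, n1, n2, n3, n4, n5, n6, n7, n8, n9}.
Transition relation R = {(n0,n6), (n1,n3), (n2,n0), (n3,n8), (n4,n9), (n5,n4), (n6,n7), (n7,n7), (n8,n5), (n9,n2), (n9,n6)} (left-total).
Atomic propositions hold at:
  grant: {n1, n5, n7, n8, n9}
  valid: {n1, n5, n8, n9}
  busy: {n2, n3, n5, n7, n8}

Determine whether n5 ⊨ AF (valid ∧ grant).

Sat(valid ∧ grant) = {n1, n5, n8, n9}
AF (valid ∧ grant): least fixpoint, start Z0 = {n1, n5, n8, n9}, add states with every successor in Z. Z1 = {n1, n3, n4, n5, n8, n9}; fixed.
Sat(AF (valid ∧ grant)) = {n1, n3, n4, n5, n8, n9}
n5 ∈ Sat(AF (valid ∧ grant)) = {n1, n3, n4, n5, n8, n9}, so the formula holds at n5.

Yes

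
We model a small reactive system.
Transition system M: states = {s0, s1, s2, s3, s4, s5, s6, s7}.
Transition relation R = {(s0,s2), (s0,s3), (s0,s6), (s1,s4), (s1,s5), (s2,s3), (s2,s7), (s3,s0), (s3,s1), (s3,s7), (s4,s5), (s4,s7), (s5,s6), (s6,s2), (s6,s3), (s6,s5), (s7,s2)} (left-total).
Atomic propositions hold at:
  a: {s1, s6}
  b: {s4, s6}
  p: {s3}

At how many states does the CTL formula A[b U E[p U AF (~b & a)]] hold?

Sat(~b) = {s0, s1, s2, s3, s5, s7}
Sat(~b & a) = {s1}
AF (~b & a): least fixpoint, start Z0 = {s1}, add states with every successor in Z. Already a fixed point.
Sat(AF (~b & a)) = {s1}
E[p U AF (~b & a)]: least fixpoint, start Z0 = Sat(AF (~b & a)) = {s1}, add states in Sat(p) with some successor in Z. Z1 = {s1, s3}; fixed.
Sat(E[p U AF (~b & a)]) = {s1, s3}
A[b U E[p U AF (~b & a)]]: least fixpoint, start Z0 = Sat(E[p U AF (~b & a)]) = {s1, s3}, add states in Sat(b) with every successor in Z. Already a fixed point.
Sat(A[b U E[p U AF (~b & a)]]) = {s1, s3}
|Sat(A[b U E[p U AF (~b & a)]])| = |{s1, s3}| = 2.

2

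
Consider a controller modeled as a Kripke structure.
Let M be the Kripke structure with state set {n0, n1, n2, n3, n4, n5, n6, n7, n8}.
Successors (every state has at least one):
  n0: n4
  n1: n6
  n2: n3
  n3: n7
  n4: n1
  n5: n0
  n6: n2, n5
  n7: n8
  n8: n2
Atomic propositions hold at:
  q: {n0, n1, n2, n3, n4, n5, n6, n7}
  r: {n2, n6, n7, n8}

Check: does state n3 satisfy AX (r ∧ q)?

Yes

Sat(r ∧ q) = {n2, n6, n7}
Sat(AX (r ∧ q)) = {s : every successor in {n2, n6, n7}} = {n1, n3, n8}
n3 ∈ Sat(AX (r ∧ q)) = {n1, n3, n8}, so the formula holds at n3.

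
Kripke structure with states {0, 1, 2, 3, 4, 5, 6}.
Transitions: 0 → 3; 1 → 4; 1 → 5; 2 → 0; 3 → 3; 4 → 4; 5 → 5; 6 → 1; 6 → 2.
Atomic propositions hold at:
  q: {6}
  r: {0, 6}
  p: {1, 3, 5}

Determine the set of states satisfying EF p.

{0, 1, 2, 3, 5, 6}

EF p: least fixpoint, start Z0 = {1, 3, 5}, add states with some successor in Z. Z1 = {0, 1, 3, 5, 6}; Z2 = {0, 1, 2, 3, 5, 6}; fixed.
Sat(EF p) = {0, 1, 2, 3, 5, 6}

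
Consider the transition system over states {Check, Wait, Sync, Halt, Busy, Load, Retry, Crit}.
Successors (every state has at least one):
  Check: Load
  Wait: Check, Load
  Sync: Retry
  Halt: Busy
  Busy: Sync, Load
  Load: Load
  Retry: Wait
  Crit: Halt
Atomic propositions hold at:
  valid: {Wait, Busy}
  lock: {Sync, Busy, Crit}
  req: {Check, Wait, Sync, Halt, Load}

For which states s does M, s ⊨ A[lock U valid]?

A[lock U valid]: least fixpoint, start Z0 = Sat(valid) = {Wait, Busy}, add states in Sat(lock) with every successor in Z. Already a fixed point.
Sat(A[lock U valid]) = {Wait, Busy}

{Wait, Busy}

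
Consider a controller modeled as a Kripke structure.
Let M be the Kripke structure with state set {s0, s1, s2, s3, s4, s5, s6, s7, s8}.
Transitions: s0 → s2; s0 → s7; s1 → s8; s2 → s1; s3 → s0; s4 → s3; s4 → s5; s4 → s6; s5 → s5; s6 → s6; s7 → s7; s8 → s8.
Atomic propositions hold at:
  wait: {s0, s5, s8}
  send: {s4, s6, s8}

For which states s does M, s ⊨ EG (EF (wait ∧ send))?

{s0, s1, s2, s3, s4, s8}

Sat(wait ∧ send) = {s8}
EF (wait ∧ send): least fixpoint, start Z0 = {s8}, add states with some successor in Z. Z1 = {s1, s8}; Z2 = {s1, s2, s8}; Z3 = {s0, s1, s2, s8}; Z4 = {s0, s1, s2, s3, s8}; Z5 = {s0, s1, s2, s3, s4, s8}; fixed.
Sat(EF (wait ∧ send)) = {s0, s1, s2, s3, s4, s8}
EG (EF (wait ∧ send)): greatest fixpoint, start Z0 = {s0, s1, s2, s3, s4, s8}, keep only states in Sat with some successor in Z. Already a fixed point.
Sat(EG (EF (wait ∧ send))) = {s0, s1, s2, s3, s4, s8}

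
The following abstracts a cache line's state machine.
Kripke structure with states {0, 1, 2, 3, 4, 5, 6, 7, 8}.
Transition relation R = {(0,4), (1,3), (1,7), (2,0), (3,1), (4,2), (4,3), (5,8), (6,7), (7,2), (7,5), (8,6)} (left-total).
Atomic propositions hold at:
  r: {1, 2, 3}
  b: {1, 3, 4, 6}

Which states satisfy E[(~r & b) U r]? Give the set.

Sat(~r) = {0, 4, 5, 6, 7, 8}
Sat(~r & b) = {4, 6}
E[(~r & b) U r]: least fixpoint, start Z0 = Sat(r) = {1, 2, 3}, add states in Sat(~r & b) with some successor in Z. Z1 = {1, 2, 3, 4}; fixed.
Sat(E[(~r & b) U r]) = {1, 2, 3, 4}

{1, 2, 3, 4}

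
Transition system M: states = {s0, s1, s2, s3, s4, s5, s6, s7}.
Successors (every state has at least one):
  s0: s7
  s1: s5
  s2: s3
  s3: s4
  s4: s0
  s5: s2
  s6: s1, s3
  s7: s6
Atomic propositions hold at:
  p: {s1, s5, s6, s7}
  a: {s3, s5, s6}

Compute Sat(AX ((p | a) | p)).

Sat(p | a) = {s1, s3, s5, s6, s7}
Sat((p | a) | p) = {s1, s3, s5, s6, s7}
Sat(AX ((p | a) | p)) = {s : every successor in {s1, s3, s5, s6, s7}} = {s0, s1, s2, s6, s7}

{s0, s1, s2, s6, s7}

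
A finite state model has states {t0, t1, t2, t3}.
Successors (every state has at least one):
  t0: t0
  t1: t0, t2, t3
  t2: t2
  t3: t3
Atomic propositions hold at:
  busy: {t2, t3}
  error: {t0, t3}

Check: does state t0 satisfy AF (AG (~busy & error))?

Yes

Sat(~busy) = {t0, t1}
Sat(~busy & error) = {t0}
AG (~busy & error): greatest fixpoint, start Z0 = {t0}, keep only states in Sat with every successor in Z. Already a fixed point.
Sat(AG (~busy & error)) = {t0}
AF (AG (~busy & error)): least fixpoint, start Z0 = {t0}, add states with every successor in Z. Already a fixed point.
Sat(AF (AG (~busy & error))) = {t0}
t0 ∈ Sat(AF (AG (~busy & error))) = {t0}, so the formula holds at t0.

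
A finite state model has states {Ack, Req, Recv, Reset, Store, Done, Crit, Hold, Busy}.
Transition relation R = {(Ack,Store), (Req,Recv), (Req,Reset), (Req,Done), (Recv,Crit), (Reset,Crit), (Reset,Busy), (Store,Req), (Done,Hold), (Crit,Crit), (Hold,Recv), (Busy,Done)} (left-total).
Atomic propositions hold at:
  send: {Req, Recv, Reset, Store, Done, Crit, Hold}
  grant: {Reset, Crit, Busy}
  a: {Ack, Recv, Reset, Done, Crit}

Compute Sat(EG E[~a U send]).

Sat(~a) = {Req, Store, Hold, Busy}
E[~a U send]: least fixpoint, start Z0 = Sat(send) = {Req, Recv, Reset, Store, Done, Crit, Hold}, add states in Sat(~a) with some successor in Z. Z1 = {Req, Recv, Reset, Store, Done, Crit, Hold, Busy}; fixed.
Sat(E[~a U send]) = {Req, Recv, Reset, Store, Done, Crit, Hold, Busy}
EG E[~a U send]: greatest fixpoint, start Z0 = {Req, Recv, Reset, Store, Done, Crit, Hold, Busy}, keep only states in Sat with some successor in Z. Already a fixed point.
Sat(EG E[~a U send]) = {Req, Recv, Reset, Store, Done, Crit, Hold, Busy}

{Req, Recv, Reset, Store, Done, Crit, Hold, Busy}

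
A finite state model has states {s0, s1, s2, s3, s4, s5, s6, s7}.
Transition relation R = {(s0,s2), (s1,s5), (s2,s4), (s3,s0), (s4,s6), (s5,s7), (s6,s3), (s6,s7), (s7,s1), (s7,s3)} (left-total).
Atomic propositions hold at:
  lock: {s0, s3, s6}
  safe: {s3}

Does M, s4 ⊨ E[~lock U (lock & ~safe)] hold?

Sat(~lock) = {s1, s2, s4, s5, s7}
Sat(~safe) = {s0, s1, s2, s4, s5, s6, s7}
Sat(lock & ~safe) = {s0, s6}
E[~lock U (lock & ~safe)]: least fixpoint, start Z0 = Sat((lock & ~safe)) = {s0, s6}, add states in Sat(~lock) with some successor in Z. Z1 = {s0, s4, s6}; Z2 = {s0, s2, s4, s6}; fixed.
Sat(E[~lock U (lock & ~safe)]) = {s0, s2, s4, s6}
s4 ∈ Sat(E[~lock U (lock & ~safe)]) = {s0, s2, s4, s6}, so the formula holds at s4.

Yes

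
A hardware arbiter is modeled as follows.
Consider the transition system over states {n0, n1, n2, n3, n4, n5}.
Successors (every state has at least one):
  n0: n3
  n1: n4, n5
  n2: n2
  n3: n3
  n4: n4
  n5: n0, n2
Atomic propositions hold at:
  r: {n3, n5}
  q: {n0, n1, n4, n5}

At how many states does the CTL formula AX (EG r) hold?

2

EG r: greatest fixpoint, start Z0 = {n3, n5}, keep only states in Sat with some successor in Z. Z1 = {n3}; fixed.
Sat(EG r) = {n3}
Sat(AX (EG r)) = {s : every successor in {n3}} = {n0, n3}
|Sat(AX (EG r))| = |{n0, n3}| = 2.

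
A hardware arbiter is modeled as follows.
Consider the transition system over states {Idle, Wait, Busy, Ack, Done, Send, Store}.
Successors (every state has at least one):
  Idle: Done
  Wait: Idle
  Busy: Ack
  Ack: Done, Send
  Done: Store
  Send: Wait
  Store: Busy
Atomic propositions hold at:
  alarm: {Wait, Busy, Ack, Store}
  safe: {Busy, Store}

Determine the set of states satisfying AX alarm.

{Busy, Done, Send, Store}

Sat(AX alarm) = {s : every successor in {Wait, Busy, Ack, Store}} = {Busy, Done, Send, Store}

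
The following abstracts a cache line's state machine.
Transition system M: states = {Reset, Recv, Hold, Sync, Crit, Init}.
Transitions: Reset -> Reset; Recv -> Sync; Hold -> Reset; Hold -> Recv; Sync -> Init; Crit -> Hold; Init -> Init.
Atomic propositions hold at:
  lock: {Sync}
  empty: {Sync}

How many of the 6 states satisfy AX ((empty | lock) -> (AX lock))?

Sat(empty | lock) = {Sync}
Sat(AX lock) = {s : every successor in {Sync}} = {Recv}
Sat((empty | lock) -> (AX lock)) = {Reset, Recv, Hold, Crit, Init}
Sat(AX ((empty | lock) -> (AX lock))) = {s : every successor in {Reset, Recv, Hold, Crit, Init}} = {Reset, Hold, Sync, Crit, Init}
|Sat(AX ((empty | lock) -> (AX lock)))| = |{Reset, Hold, Sync, Crit, Init}| = 5.

5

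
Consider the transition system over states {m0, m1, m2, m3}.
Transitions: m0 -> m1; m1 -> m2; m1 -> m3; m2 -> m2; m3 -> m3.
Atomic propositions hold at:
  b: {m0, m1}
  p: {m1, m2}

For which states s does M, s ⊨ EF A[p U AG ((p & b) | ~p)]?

{m0, m1, m3}

Sat(p & b) = {m1}
Sat(~p) = {m0, m3}
Sat((p & b) | ~p) = {m0, m1, m3}
AG ((p & b) | ~p): greatest fixpoint, start Z0 = {m0, m1, m3}, keep only states in Sat with every successor in Z. Z1 = {m0, m3}; Z2 = {m3}; fixed.
Sat(AG ((p & b) | ~p)) = {m3}
A[p U AG ((p & b) | ~p)]: least fixpoint, start Z0 = Sat(AG ((p & b) | ~p)) = {m3}, add states in Sat(p) with every successor in Z. Already a fixed point.
Sat(A[p U AG ((p & b) | ~p)]) = {m3}
EF A[p U AG ((p & b) | ~p)]: least fixpoint, start Z0 = {m3}, add states with some successor in Z. Z1 = {m1, m3}; Z2 = {m0, m1, m3}; fixed.
Sat(EF A[p U AG ((p & b) | ~p)]) = {m0, m1, m3}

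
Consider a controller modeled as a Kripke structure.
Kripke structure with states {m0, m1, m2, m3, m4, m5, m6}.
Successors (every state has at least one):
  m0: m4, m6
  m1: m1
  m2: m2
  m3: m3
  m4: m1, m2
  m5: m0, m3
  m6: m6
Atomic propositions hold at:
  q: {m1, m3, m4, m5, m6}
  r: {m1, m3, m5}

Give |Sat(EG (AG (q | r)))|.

Sat(q | r) = {m1, m3, m4, m5, m6}
AG (q | r): greatest fixpoint, start Z0 = {m1, m3, m4, m5, m6}, keep only states in Sat with every successor in Z. Z1 = {m1, m3, m6}; fixed.
Sat(AG (q | r)) = {m1, m3, m6}
EG (AG (q | r)): greatest fixpoint, start Z0 = {m1, m3, m6}, keep only states in Sat with some successor in Z. Already a fixed point.
Sat(EG (AG (q | r))) = {m1, m3, m6}
|Sat(EG (AG (q | r)))| = |{m1, m3, m6}| = 3.

3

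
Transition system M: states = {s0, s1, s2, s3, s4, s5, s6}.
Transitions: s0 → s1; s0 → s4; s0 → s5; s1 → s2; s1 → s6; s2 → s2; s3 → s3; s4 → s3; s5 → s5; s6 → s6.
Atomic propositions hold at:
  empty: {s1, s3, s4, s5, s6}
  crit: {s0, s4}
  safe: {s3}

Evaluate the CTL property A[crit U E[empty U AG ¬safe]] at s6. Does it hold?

Sat(¬safe) = {s0, s1, s2, s4, s5, s6}
AG ¬safe: greatest fixpoint, start Z0 = {s0, s1, s2, s4, s5, s6}, keep only states in Sat with every successor in Z. Z1 = {s0, s1, s2, s5, s6}; Z2 = {s1, s2, s5, s6}; fixed.
Sat(AG ¬safe) = {s1, s2, s5, s6}
E[empty U AG ¬safe]: least fixpoint, start Z0 = Sat(AG ¬safe) = {s1, s2, s5, s6}, add states in Sat(empty) with some successor in Z. Already a fixed point.
Sat(E[empty U AG ¬safe]) = {s1, s2, s5, s6}
A[crit U E[empty U AG ¬safe]]: least fixpoint, start Z0 = Sat(E[empty U AG ¬safe]) = {s1, s2, s5, s6}, add states in Sat(crit) with every successor in Z. Already a fixed point.
Sat(A[crit U E[empty U AG ¬safe]]) = {s1, s2, s5, s6}
s6 ∈ Sat(A[crit U E[empty U AG ¬safe]]) = {s1, s2, s5, s6}, so the formula holds at s6.

Yes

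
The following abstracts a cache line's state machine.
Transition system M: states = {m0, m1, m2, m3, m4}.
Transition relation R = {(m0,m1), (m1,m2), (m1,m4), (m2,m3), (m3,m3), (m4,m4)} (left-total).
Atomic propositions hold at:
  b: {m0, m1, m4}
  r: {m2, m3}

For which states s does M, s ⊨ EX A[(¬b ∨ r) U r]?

Sat(¬b) = {m2, m3}
Sat(¬b ∨ r) = {m2, m3}
A[(¬b ∨ r) U r]: least fixpoint, start Z0 = Sat(r) = {m2, m3}, add states in Sat(¬b ∨ r) with every successor in Z. Already a fixed point.
Sat(A[(¬b ∨ r) U r]) = {m2, m3}
Sat(EX A[(¬b ∨ r) U r]) = {s : some successor in {m2, m3}} = {m1, m2, m3}

{m1, m2, m3}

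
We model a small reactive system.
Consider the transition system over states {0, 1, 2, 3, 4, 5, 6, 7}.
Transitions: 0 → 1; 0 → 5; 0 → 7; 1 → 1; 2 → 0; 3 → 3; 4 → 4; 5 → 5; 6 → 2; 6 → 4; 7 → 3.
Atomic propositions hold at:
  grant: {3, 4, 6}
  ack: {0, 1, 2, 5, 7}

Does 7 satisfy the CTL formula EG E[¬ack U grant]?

Sat(¬ack) = {3, 4, 6}
E[¬ack U grant]: least fixpoint, start Z0 = Sat(grant) = {3, 4, 6}, add states in Sat(¬ack) with some successor in Z. Already a fixed point.
Sat(E[¬ack U grant]) = {3, 4, 6}
EG E[¬ack U grant]: greatest fixpoint, start Z0 = {3, 4, 6}, keep only states in Sat with some successor in Z. Already a fixed point.
Sat(EG E[¬ack U grant]) = {3, 4, 6}
7 ∉ Sat(EG E[¬ack U grant]) = {3, 4, 6}, so the formula does not hold at 7.

No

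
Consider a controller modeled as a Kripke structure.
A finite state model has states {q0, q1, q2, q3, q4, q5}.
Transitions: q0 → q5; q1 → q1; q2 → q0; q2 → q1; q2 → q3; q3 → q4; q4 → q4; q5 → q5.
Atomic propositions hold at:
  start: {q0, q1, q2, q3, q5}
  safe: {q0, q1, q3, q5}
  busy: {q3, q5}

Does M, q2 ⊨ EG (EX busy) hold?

Yes

Sat(EX busy) = {s : some successor in {q3, q5}} = {q0, q2, q5}
EG (EX busy): greatest fixpoint, start Z0 = {q0, q2, q5}, keep only states in Sat with some successor in Z. Already a fixed point.
Sat(EG (EX busy)) = {q0, q2, q5}
q2 ∈ Sat(EG (EX busy)) = {q0, q2, q5}, so the formula holds at q2.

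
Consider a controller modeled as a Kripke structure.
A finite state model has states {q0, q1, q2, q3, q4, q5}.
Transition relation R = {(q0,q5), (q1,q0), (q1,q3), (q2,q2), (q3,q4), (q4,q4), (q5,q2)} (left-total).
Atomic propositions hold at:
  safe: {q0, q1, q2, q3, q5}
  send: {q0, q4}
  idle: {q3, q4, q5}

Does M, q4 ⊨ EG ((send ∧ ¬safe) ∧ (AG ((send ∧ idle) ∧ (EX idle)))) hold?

Yes

Sat(¬safe) = {q4}
Sat(send ∧ ¬safe) = {q4}
Sat(send ∧ idle) = {q4}
Sat(EX idle) = {s : some successor in {q3, q4, q5}} = {q0, q1, q3, q4}
Sat((send ∧ idle) ∧ (EX idle)) = {q4}
AG ((send ∧ idle) ∧ (EX idle)): greatest fixpoint, start Z0 = {q4}, keep only states in Sat with every successor in Z. Already a fixed point.
Sat(AG ((send ∧ idle) ∧ (EX idle))) = {q4}
Sat((send ∧ ¬safe) ∧ (AG ((send ∧ idle) ∧ (EX idle)))) = {q4}
EG ((send ∧ ¬safe) ∧ (AG ((send ∧ idle) ∧ (EX idle)))): greatest fixpoint, start Z0 = {q4}, keep only states in Sat with some successor in Z. Already a fixed point.
Sat(EG ((send ∧ ¬safe) ∧ (AG ((send ∧ idle) ∧ (EX idle))))) = {q4}
q4 ∈ Sat(EG ((send ∧ ¬safe) ∧ (AG ((send ∧ idle) ∧ (EX idle))))) = {q4}, so the formula holds at q4.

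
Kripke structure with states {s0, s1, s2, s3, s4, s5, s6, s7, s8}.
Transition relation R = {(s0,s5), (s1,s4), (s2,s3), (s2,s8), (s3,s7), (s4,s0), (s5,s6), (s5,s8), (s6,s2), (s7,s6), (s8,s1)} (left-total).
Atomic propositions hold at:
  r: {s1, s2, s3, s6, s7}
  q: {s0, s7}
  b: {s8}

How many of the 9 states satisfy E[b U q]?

E[b U q]: least fixpoint, start Z0 = Sat(q) = {s0, s7}, add states in Sat(b) with some successor in Z. Already a fixed point.
Sat(E[b U q]) = {s0, s7}
|Sat(E[b U q])| = |{s0, s7}| = 2.

2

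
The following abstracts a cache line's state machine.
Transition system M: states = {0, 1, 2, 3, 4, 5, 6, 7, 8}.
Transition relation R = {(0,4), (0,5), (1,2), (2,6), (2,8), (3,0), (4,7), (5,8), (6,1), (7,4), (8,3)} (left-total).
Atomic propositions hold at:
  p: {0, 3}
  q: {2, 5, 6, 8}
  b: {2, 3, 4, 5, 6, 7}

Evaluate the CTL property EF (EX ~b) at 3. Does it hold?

Yes

Sat(~b) = {0, 1, 8}
Sat(EX ~b) = {s : some successor in {0, 1, 8}} = {2, 3, 5, 6}
EF (EX ~b): least fixpoint, start Z0 = {2, 3, 5, 6}, add states with some successor in Z. Z1 = {0, 1, 2, 3, 5, 6, 8}; fixed.
Sat(EF (EX ~b)) = {0, 1, 2, 3, 5, 6, 8}
3 ∈ Sat(EF (EX ~b)) = {0, 1, 2, 3, 5, 6, 8}, so the formula holds at 3.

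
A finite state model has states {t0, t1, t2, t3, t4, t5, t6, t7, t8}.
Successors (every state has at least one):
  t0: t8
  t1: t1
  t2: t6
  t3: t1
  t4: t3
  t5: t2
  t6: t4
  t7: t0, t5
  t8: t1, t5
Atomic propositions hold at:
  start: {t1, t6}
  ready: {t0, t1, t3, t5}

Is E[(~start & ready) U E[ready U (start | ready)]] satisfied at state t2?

No

Sat(~start) = {t0, t2, t3, t4, t5, t7, t8}
Sat(~start & ready) = {t0, t3, t5}
Sat(start | ready) = {t0, t1, t3, t5, t6}
E[ready U (start | ready)]: least fixpoint, start Z0 = Sat((start | ready)) = {t0, t1, t3, t5, t6}, add states in Sat(ready) with some successor in Z. Already a fixed point.
Sat(E[ready U (start | ready)]) = {t0, t1, t3, t5, t6}
E[(~start & ready) U E[ready U (start | ready)]]: least fixpoint, start Z0 = Sat(E[ready U (start | ready)]) = {t0, t1, t3, t5, t6}, add states in Sat(~start & ready) with some successor in Z. Already a fixed point.
Sat(E[(~start & ready) U E[ready U (start | ready)]]) = {t0, t1, t3, t5, t6}
t2 ∉ Sat(E[(~start & ready) U E[ready U (start | ready)]]) = {t0, t1, t3, t5, t6}, so the formula does not hold at t2.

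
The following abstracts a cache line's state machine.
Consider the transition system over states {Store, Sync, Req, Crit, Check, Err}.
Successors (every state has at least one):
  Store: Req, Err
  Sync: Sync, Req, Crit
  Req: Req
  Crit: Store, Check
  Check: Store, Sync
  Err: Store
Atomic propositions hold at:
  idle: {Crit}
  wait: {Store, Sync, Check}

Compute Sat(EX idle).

Sat(EX idle) = {s : some successor in {Crit}} = {Sync}

{Sync}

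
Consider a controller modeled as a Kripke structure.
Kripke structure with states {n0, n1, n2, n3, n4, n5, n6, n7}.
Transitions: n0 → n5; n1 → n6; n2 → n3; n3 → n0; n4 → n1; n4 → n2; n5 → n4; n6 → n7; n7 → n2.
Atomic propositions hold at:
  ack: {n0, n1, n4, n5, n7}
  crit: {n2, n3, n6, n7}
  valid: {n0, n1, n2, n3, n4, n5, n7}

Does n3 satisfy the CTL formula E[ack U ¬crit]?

Sat(¬crit) = {n0, n1, n4, n5}
E[ack U ¬crit]: least fixpoint, start Z0 = Sat(¬crit) = {n0, n1, n4, n5}, add states in Sat(ack) with some successor in Z. Already a fixed point.
Sat(E[ack U ¬crit]) = {n0, n1, n4, n5}
n3 ∉ Sat(E[ack U ¬crit]) = {n0, n1, n4, n5}, so the formula does not hold at n3.

No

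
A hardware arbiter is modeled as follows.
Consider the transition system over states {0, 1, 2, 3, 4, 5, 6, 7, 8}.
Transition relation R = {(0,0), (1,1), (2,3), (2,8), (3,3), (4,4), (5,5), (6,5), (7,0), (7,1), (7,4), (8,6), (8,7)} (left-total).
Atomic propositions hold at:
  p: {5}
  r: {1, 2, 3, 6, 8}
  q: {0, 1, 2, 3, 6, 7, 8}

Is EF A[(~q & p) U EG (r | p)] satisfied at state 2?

Yes

Sat(~q) = {4, 5}
Sat(~q & p) = {5}
Sat(r | p) = {1, 2, 3, 5, 6, 8}
EG (r | p): greatest fixpoint, start Z0 = {1, 2, 3, 5, 6, 8}, keep only states in Sat with some successor in Z. Already a fixed point.
Sat(EG (r | p)) = {1, 2, 3, 5, 6, 8}
A[(~q & p) U EG (r | p)]: least fixpoint, start Z0 = Sat(EG (r | p)) = {1, 2, 3, 5, 6, 8}, add states in Sat(~q & p) with every successor in Z. Already a fixed point.
Sat(A[(~q & p) U EG (r | p)]) = {1, 2, 3, 5, 6, 8}
EF A[(~q & p) U EG (r | p)]: least fixpoint, start Z0 = {1, 2, 3, 5, 6, 8}, add states with some successor in Z. Z1 = {1, 2, 3, 5, 6, 7, 8}; fixed.
Sat(EF A[(~q & p) U EG (r | p)]) = {1, 2, 3, 5, 6, 7, 8}
2 ∈ Sat(EF A[(~q & p) U EG (r | p)]) = {1, 2, 3, 5, 6, 7, 8}, so the formula holds at 2.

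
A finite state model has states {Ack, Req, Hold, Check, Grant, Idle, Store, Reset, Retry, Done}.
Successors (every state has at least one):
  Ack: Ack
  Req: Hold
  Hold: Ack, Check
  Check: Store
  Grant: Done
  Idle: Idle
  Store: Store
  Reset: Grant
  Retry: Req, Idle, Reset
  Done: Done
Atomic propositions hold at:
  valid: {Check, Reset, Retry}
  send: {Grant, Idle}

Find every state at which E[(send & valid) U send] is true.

{Grant, Idle}

Sat(send & valid) = ∅
E[(send & valid) U send]: least fixpoint, start Z0 = Sat(send) = {Grant, Idle}, add states in Sat(send & valid) with some successor in Z. Already a fixed point.
Sat(E[(send & valid) U send]) = {Grant, Idle}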